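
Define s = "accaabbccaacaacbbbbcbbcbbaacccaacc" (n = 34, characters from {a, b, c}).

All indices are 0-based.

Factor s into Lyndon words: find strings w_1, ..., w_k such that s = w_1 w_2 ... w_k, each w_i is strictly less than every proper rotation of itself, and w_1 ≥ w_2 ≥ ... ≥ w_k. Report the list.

["acc", "aabbccaacaacbbbbcbbcbbaacccaacc"]

emit factor 1: 'acc' (i=0, period=3)
emit factor 2: 'aabbccaacaacbbbbcbbcbbaacccaacc' (i=3, period=31)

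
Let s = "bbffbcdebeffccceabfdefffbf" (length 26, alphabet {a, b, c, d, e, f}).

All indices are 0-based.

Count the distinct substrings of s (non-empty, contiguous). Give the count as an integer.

320

sorted suffixes:
  #0 SA[0]=16  'abfdefffbf'
  #1 SA[1]=0  'bbffbcdebeffccceabfdefffbf'
  #2 SA[2]=4  'bcdebeffccceabfdefffbf'
  #3 SA[3]=8  'beffccceabfdefffbf'
  #4 SA[4]=24  'bf'
  #5 SA[5]=17  'bfdefffbf'
  #6 SA[6]=1  'bffbcdebeffccceabfdefffbf'
  #7 SA[7]=12  'ccceabfdefffbf'
  #8 SA[8]=13  'cceabfdefffbf'
  #9 SA[9]=5  'cdebeffccceabfdefffbf'
  #10 SA[10]=14  'ceabfdefffbf'
  #11 SA[11]=6  'debeffccceabfdefffbf'
  #12 SA[12]=19  'defffbf'
  #13 SA[13]=15  'eabfdefffbf'
  #14 SA[14]=7  'ebeffccceabfdefffbf'
  #15 SA[15]=9  'effccceabfdefffbf'
  #16 SA[16]=20  'efffbf'
  #17 SA[17]=25  'f'
  #18 SA[18]=3  'fbcdebeffccceabfdefffbf'
  #19 SA[19]=23  'fbf'
  #20 SA[20]=11  'fccceabfdefffbf'
  #21 SA[21]=18  'fdefffbf'
  #22 SA[22]=2  'ffbcdebeffccceabfdefffbf'
  #23 SA[23]=22  'ffbf'
  #24 SA[24]=10  'ffccceabfdefffbf'
  #25 SA[25]=21  'fffbf'

SA = [16, 0, 4, 8, 24, 17, 1, 12, 13, 5, 14, 6, 19, 15, 7, 9, 20, 25, 3, 23, 11, 18, 2, 22, 10, 21]
i: (SA[i-1],SA[i]) lcp shared
  1: (16,0) 0 ''
  2: (0,4) 1 'b'
  3: (4,8) 1 'b'
  4: (8,24) 1 'b'
  5: (24,17) 2 'bf'
  6: (17,1) 2 'bf'
  7: (1,12) 0 ''
  8: (12,13) 2 'cc'
  9: (13,5) 1 'c'
  10: (5,14) 1 'c'
  11: (14,6) 0 ''
  12: (6,19) 2 'de'
  13: (19,15) 0 ''
  14: (15,7) 1 'e'
  15: (7,9) 1 'e'
  16: (9,20) 3 'eff'
  17: (20,25) 0 ''
  18: (25,3) 1 'f'
  19: (3,23) 2 'fb'
  20: (23,11) 1 'f'
  21: (11,18) 1 'f'
  22: (18,2) 1 'f'
  23: (2,22) 3 'ffb'
  24: (22,10) 2 'ff'
  25: (10,21) 2 'ff'

n(n+1)/2 = 26·27/2 = 351
Σ LCP = 0 + 0 + 1 + 1 + 1 + 2 + 2 + 0 + 2 + 1 + 1 + 0 + 2 + 0 + 1 + 1 + 3 + 0 + 1 + 2 + 1 + 1 + 1 + 3 + 2 + 2 = 31
distinct = 351 − 31 = 320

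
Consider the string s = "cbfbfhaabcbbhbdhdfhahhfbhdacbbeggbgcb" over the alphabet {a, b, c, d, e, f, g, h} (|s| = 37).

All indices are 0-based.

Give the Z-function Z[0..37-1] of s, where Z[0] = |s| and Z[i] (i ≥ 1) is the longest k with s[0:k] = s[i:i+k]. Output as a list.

[37, 0, 0, 0, 0, 0, 0, 0, 0, 2, 0, 0, 0, 0, 0, 0, 0, 0, 0, 0, 0, 0, 0, 0, 0, 0, 0, 2, 0, 0, 0, 0, 0, 0, 0, 2, 0]

Z[0]=37
i=1: fresh scan; Z[1]=0
i=2: fresh scan; Z[2]=0
i=3: fresh scan; Z[3]=0
i=4: fresh scan; Z[4]=0
i=5: fresh scan; Z[5]=0
i=6: fresh scan; Z[6]=0
i=7: fresh scan; Z[7]=0
i=8: fresh scan; Z[8]=0
i=9: fresh scan; Z[9]=2 grow→box=[9,11)
i=10: min(r-i=1, Z[1]=0)=0; Z[10]=0
i=11: fresh scan; Z[11]=0
i=12: fresh scan; Z[12]=0
i=13: fresh scan; Z[13]=0
i=14: fresh scan; Z[14]=0
i=15: fresh scan; Z[15]=0
i=16: fresh scan; Z[16]=0
i=17: fresh scan; Z[17]=0
i=18: fresh scan; Z[18]=0
i=19: fresh scan; Z[19]=0
i=20: fresh scan; Z[20]=0
i=21: fresh scan; Z[21]=0
i=22: fresh scan; Z[22]=0
i=23: fresh scan; Z[23]=0
i=24: fresh scan; Z[24]=0
i=25: fresh scan; Z[25]=0
i=26: fresh scan; Z[26]=0
i=27: fresh scan; Z[27]=2 grow→box=[27,29)
i=28: min(r-i=1, Z[1]=0)=0; Z[28]=0
i=29: fresh scan; Z[29]=0
i=30: fresh scan; Z[30]=0
i=31: fresh scan; Z[31]=0
i=32: fresh scan; Z[32]=0
i=33: fresh scan; Z[33]=0
i=34: fresh scan; Z[34]=0
i=35: fresh scan; Z[35]=2 grow→box=[35,37)
i=36: min(r-i=1, Z[1]=0)=0; Z[36]=0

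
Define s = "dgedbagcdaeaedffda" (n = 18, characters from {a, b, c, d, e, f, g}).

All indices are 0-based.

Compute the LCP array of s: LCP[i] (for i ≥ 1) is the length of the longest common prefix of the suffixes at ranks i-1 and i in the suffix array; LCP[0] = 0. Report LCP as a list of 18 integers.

sorted suffixes:
  #0 SA[0]=17  'a'
  #1 SA[1]=9  'aeaedffda'
  #2 SA[2]=11  'aedffda'
  #3 SA[3]=5  'agcdaeaedffda'
  #4 SA[4]=4  'bagcdaeaedffda'
  #5 SA[5]=7  'cdaeaedffda'
  #6 SA[6]=16  'da'
  #7 SA[7]=8  'daeaedffda'
  #8 SA[8]=3  'dbagcdaeaedffda'
  #9 SA[9]=13  'dffda'
  #10 SA[10]=0  'dgedbagcdaeaedffda'
  #11 SA[11]=10  'eaedffda'
  #12 SA[12]=2  'edbagcdaeaedffda'
  #13 SA[13]=12  'edffda'
  #14 SA[14]=15  'fda'
  #15 SA[15]=14  'ffda'
  #16 SA[16]=6  'gcdaeaedffda'
  #17 SA[17]=1  'gedbagcdaeaedffda'

SA = [17, 9, 11, 5, 4, 7, 16, 8, 3, 13, 0, 10, 2, 12, 15, 14, 6, 1]
rank  pair      lcp
   1  s[17:],s[9:]  1  'a'
   2  s[9:],s[11:]  2  'ae'
   3  s[11:],s[5:]  1  'a'
   4  s[5:],s[4:]  0  ''
   5  s[4:],s[7:]  0  ''
   6  s[7:],s[16:]  0  ''
   7  s[16:],s[8:]  2  'da'
   8  s[8:],s[3:]  1  'd'
   9  s[3:],s[13:]  1  'd'
  10  s[13:],s[0:]  1  'd'
  11  s[0:],s[10:]  0  ''
  12  s[10:],s[2:]  1  'e'
  13  s[2:],s[12:]  2  'ed'
  14  s[12:],s[15:]  0  ''
  15  s[15:],s[14:]  1  'f'
  16  s[14:],s[6:]  0  ''
  17  s[6:],s[1:]  1  'g'

[0, 1, 2, 1, 0, 0, 0, 2, 1, 1, 1, 0, 1, 2, 0, 1, 0, 1]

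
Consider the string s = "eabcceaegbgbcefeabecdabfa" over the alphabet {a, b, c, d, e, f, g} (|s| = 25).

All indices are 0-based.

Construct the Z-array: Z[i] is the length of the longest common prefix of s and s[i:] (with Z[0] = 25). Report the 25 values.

Z[0]=25
i=1: fresh scan; Z[1]=0
i=2: fresh scan; Z[2]=0
i=3: fresh scan; Z[3]=0
i=4: fresh scan; Z[4]=0
i=5: fresh scan; Z[5]=2 scan→box=[5,7)
i=6: min(r-i=1, Z[1]=0)=0; Z[6]=0
i=7: fresh scan; Z[7]=1 scan→box=[7,8)
i=8: fresh scan; Z[8]=0
i=9: fresh scan; Z[9]=0
i=10: fresh scan; Z[10]=0
i=11: fresh scan; Z[11]=0
i=12: fresh scan; Z[12]=0
i=13: fresh scan; Z[13]=1 scan→box=[13,14)
i=14: fresh scan; Z[14]=0
i=15: fresh scan; Z[15]=3 scan→box=[15,18)
i=16: min(r-i=2, Z[1]=0)=0; Z[16]=0
i=17: min(r-i=1, Z[2]=0)=0; Z[17]=0
i=18: fresh scan; Z[18]=1 scan→box=[18,19)
i=19: fresh scan; Z[19]=0
i=20: fresh scan; Z[20]=0
i=21: fresh scan; Z[21]=0
i=22: fresh scan; Z[22]=0
i=23: fresh scan; Z[23]=0
i=24: fresh scan; Z[24]=0

[25, 0, 0, 0, 0, 2, 0, 1, 0, 0, 0, 0, 0, 1, 0, 3, 0, 0, 1, 0, 0, 0, 0, 0, 0]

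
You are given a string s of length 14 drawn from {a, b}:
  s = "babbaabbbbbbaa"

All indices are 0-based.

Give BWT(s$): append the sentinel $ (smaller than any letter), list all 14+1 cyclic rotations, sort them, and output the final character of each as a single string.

aabbbabb$babbba

rank  rotation         last
    0  $babbaabbbbbbaa  a
    1  a$babbaabbbbbba  a
    2  aa$babbaabbbbbb  b
    3  aabbbbbbaa$babb  b
    4  abbaabbbbbbaa$b  b
    5  abbbbbbaa$babba  a
    6  baa$babbaabbbbb  b
    7  baabbbbbbaa$bab  b
    8  babbaabbbbbbaa$  $
    9  bbaa$babbaabbbb  b
   10  bbaabbbbbbaa$ba  a
   11  bbbaa$babbaabbb  b
   12  bbbbaa$babbaabb  b
   13  bbbbbaa$babbaab  b
   14  bbbbbbaa$babbaa  a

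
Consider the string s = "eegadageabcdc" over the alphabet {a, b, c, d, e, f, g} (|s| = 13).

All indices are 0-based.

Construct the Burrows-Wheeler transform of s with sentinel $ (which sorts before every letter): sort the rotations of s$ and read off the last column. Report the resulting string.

rank  rotation        last
    0  $eegadageabcdc  c
    1  abcdc$eegadage  e
    2  adageabcdc$eeg  g
    3  ageabcdc$eegad  d
    4  bcdc$eegadagea  a
    5  c$eegadageabcd  d
    6  cdc$eegadageab  b
    7  dageabcdc$eega  a
    8  dc$eegadageabc  c
    9  eabcdc$eegadag  g
   10  eegadageabcdc$  $
   11  egadageabcdc$e  e
   12  gadageabcdc$ee  e
   13  geabcdc$eegada  a

cegdadbacg$eea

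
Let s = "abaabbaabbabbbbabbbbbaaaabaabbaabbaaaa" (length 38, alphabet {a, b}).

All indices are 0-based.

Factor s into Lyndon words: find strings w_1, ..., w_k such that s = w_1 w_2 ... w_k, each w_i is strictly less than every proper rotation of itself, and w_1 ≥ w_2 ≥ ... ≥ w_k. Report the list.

["ab", "aabbaabbabbbbabbbbb", "aaaabaabbaabb", "a", "a", "a", "a"]

emit factor 1: 'ab' (i=0, period=2)
emit factor 2: 'aabbaabbabbbbabbbbb' (i=2, period=19)
emit factor 3: 'aaaabaabbaabb' (i=21, period=13)
emit factor 4: 'a' (i=34, period=1)
emit factor 5: 'a' (i=35, period=1)
emit factor 6: 'a' (i=36, period=1)
emit factor 7: 'a' (i=37, period=1)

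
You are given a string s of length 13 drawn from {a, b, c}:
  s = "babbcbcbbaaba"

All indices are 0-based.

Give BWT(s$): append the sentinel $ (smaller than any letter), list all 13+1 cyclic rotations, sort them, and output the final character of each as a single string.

abbabab$cacbbb

rank  rotation        last
    0  $babbcbcbbaaba  a
    1  a$babbcbcbbaab  b
    2  aaba$babbcbcbb  b
    3  aba$babbcbcbba  a
    4  abbcbcbbaaba$b  b
    5  ba$babbcbcbbaa  a
    6  baaba$babbcbcb  b
    7  babbcbcbbaaba$  $
    8  bbaaba$babbcbc  c
    9  bbcbcbbaaba$ba  a
   10  bcbbaaba$babbc  c
   11  bcbcbbaaba$bab  b
   12  cbbaaba$babbcb  b
   13  cbcbbaaba$babb  b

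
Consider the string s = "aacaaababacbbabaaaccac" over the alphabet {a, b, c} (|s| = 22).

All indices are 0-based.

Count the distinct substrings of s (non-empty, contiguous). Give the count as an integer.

rank→(start, suffix):
  0 → (3, 'aaababacbbabaaaccac')
  1 → (15, 'aaaccac')
  2 → (4, 'aababacbbabaaaccac')
  3 → (0, 'aacaaababacbbabaaaccac')
  4 → (16, 'aaccac')
  5 → (13, 'abaaaccac')
  6 → (5, 'ababacbbabaaaccac')
  7 → (7, 'abacbbabaaaccac')
  8 → (20, 'ac')
  9 → (1, 'acaaababacbbabaaaccac')
  10 → (9, 'acbbabaaaccac')
  11 → (17, 'accac')
  12 → (14, 'baaaccac')
  13 → (12, 'babaaaccac')
  14 → (6, 'babacbbabaaaccac')
  15 → (8, 'bacbbabaaaccac')
  16 → (11, 'bbabaaaccac')
  17 → (21, 'c')
  18 → (2, 'caaababacbbabaaaccac')
  19 → (19, 'cac')
  20 → (10, 'cbbabaaaccac')
  21 → (18, 'ccac')

SA = [3, 15, 4, 0, 16, 13, 5, 7, 20, 1, 9, 17, 14, 12, 6, 8, 11, 21, 2, 19, 10, 18]
i: (SA[i-1],SA[i]) lcp shared
  1: (3,15) 3 'aaa'
  2: (15,4) 2 'aa'
  3: (4,0) 2 'aa'
  4: (0,16) 3 'aac'
  5: (16,13) 1 'a'
  6: (13,5) 3 'aba'
  7: (5,7) 3 'aba'
  8: (7,20) 1 'a'
  9: (20,1) 2 'ac'
  10: (1,9) 2 'ac'
  11: (9,17) 2 'ac'
  12: (17,14) 0 ''
  13: (14,12) 2 'ba'
  14: (12,6) 4 'baba'
  15: (6,8) 2 'ba'
  16: (8,11) 1 'b'
  17: (11,21) 0 ''
  18: (21,2) 1 'c'
  19: (2,19) 2 'ca'
  20: (19,10) 1 'c'
  21: (10,18) 1 'c'

n(n+1)/2 = 22·23/2 = 253
Σ LCP = 0 + 3 + 2 + 2 + 3 + 1 + 3 + 3 + 1 + 2 + 2 + 2 + 0 + 2 + 4 + 2 + 1 + 0 + 1 + 2 + 1 + 1 = 38
distinct = 253 − 38 = 215

215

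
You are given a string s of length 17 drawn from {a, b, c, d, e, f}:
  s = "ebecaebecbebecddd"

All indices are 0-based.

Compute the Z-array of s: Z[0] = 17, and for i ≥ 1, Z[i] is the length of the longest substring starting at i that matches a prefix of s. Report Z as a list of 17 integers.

Z[0]=17
i=1: fresh scan; Z[1]=0
i=2: fresh scan; Z[2]=1 grow→box=[2,3)
i=3: fresh scan; Z[3]=0
i=4: fresh scan; Z[4]=0
i=5: fresh scan; Z[5]=4 grow→box=[5,9)
i=6: min(r-i=3, Z[1]=0)=0; Z[6]=0
i=7: min(r-i=2, Z[2]=1)=1; Z[7]=1
i=8: min(r-i=1, Z[3]=0)=0; Z[8]=0
i=9: fresh scan; Z[9]=0
i=10: fresh scan; Z[10]=4 grow→box=[10,14)
i=11: min(r-i=3, Z[1]=0)=0; Z[11]=0
i=12: min(r-i=2, Z[2]=1)=1; Z[12]=1
i=13: min(r-i=1, Z[3]=0)=0; Z[13]=0
i=14: fresh scan; Z[14]=0
i=15: fresh scan; Z[15]=0
i=16: fresh scan; Z[16]=0

[17, 0, 1, 0, 0, 4, 0, 1, 0, 0, 4, 0, 1, 0, 0, 0, 0]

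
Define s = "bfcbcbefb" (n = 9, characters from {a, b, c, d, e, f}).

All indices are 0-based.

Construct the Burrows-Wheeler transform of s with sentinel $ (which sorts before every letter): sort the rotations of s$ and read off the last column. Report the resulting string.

rank  rotation    last
    0  $bfcbcbefb  b
    1  b$bfcbcbef  f
    2  bcbefb$bfc  c
    3  befb$bfcbc  c
    4  bfcbcbefb$  $
    5  cbcbefb$bf  f
    6  cbefb$bfcb  b
    7  efb$bfcbcb  b
    8  fb$bfcbcbe  e
    9  fcbcbefb$b  b

bfcc$fbbeb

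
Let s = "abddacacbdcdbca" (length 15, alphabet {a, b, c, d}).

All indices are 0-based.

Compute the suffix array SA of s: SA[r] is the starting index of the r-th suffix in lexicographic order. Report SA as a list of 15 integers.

rank→(start, suffix):
  0 → (14, 'a')
  1 → (0, 'abddacacbdcdbca')
  2 → (4, 'acacbdcdbca')
  3 → (6, 'acbdcdbca')
  4 → (12, 'bca')
  5 → (8, 'bdcdbca')
  6 → (1, 'bddacacbdcdbca')
  7 → (13, 'ca')
  8 → (5, 'cacbdcdbca')
  9 → (7, 'cbdcdbca')
  10 → (10, 'cdbca')
  11 → (3, 'dacacbdcdbca')
  12 → (11, 'dbca')
  13 → (9, 'dcdbca')
  14 → (2, 'ddacacbdcdbca')

[14, 0, 4, 6, 12, 8, 1, 13, 5, 7, 10, 3, 11, 9, 2]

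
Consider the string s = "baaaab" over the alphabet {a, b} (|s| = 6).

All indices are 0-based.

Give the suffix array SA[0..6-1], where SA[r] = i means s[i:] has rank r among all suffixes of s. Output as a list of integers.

[1, 2, 3, 4, 5, 0]

sorted suffixes:
  #0 SA[0]=1  'aaaab'
  #1 SA[1]=2  'aaab'
  #2 SA[2]=3  'aab'
  #3 SA[3]=4  'ab'
  #4 SA[4]=5  'b'
  #5 SA[5]=0  'baaaab'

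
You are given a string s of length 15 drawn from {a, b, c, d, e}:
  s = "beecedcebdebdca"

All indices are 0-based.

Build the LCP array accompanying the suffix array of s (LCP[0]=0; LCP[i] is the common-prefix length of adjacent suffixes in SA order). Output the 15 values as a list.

rank | idx | suffix
   0 |  14 | a
   1 |  11 | bdca
   2 |   8 | bdebdca
   3 |   0 | beecedcebdebdca
   4 |  13 | ca
   5 |   6 | cebdebdca
   6 |   3 | cedcebdebdca
   7 |  12 | dca
   8 |   5 | dcebdebdca
   9 |   9 | debdca
  10 |  10 | ebdca
  11 |   7 | ebdebdca
  12 |   2 | ecedcebdebdca
  13 |   4 | edcebdebdca
  14 |   1 | eecedcebdebdca

SA = [14, 11, 8, 0, 13, 6, 3, 12, 5, 9, 10, 7, 2, 4, 1]
[i] adj suffixes → lcp
  [1] 14/11 → 0 ('')
  [2] 11/8 → 2 ('bd')
  [3] 8/0 → 1 ('b')
  [4] 0/13 → 0 ('')
  [5] 13/6 → 1 ('c')
  [6] 6/3 → 2 ('ce')
  [7] 3/12 → 0 ('')
  [8] 12/5 → 2 ('dc')
  [9] 5/9 → 1 ('d')
  [10] 9/10 → 0 ('')
  [11] 10/7 → 3 ('ebd')
  [12] 7/2 → 1 ('e')
  [13] 2/4 → 1 ('e')
  [14] 4/1 → 1 ('e')

[0, 0, 2, 1, 0, 1, 2, 0, 2, 1, 0, 3, 1, 1, 1]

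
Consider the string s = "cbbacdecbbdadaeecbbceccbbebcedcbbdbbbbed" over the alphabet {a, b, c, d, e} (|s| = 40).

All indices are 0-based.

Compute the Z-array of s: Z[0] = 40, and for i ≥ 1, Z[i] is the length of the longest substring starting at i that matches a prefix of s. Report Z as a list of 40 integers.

Z[0]=40
i=1: i≥r, start 0; Z[1]=0
i=2: i≥r, start 0; Z[2]=0
i=3: i≥r, start 0; Z[3]=0
i=4: i≥r, start 0; Z[4]=1 grow→box=[4,5)
i=5: i≥r, start 0; Z[5]=0
i=6: i≥r, start 0; Z[6]=0
i=7: i≥r, start 0; Z[7]=3 grow→box=[7,10)
i=8: min(r-i=2, Z[1]=0)=0; Z[8]=0
i=9: min(r-i=1, Z[2]=0)=0; Z[9]=0
i=10: i≥r, start 0; Z[10]=0
i=11: i≥r, start 0; Z[11]=0
i=12: i≥r, start 0; Z[12]=0
i=13: i≥r, start 0; Z[13]=0
i=14: i≥r, start 0; Z[14]=0
i=15: i≥r, start 0; Z[15]=0
i=16: i≥r, start 0; Z[16]=3 grow→box=[16,19)
i=17: min(r-i=2, Z[1]=0)=0; Z[17]=0
i=18: min(r-i=1, Z[2]=0)=0; Z[18]=0
i=19: i≥r, start 0; Z[19]=1 grow→box=[19,20)
i=20: i≥r, start 0; Z[20]=0
i=21: i≥r, start 0; Z[21]=1 grow→box=[21,22)
i=22: i≥r, start 0; Z[22]=3 grow→box=[22,25)
i=23: min(r-i=2, Z[1]=0)=0; Z[23]=0
i=24: min(r-i=1, Z[2]=0)=0; Z[24]=0
i=25: i≥r, start 0; Z[25]=0
i=26: i≥r, start 0; Z[26]=0
i=27: i≥r, start 0; Z[27]=1 grow→box=[27,28)
i=28: i≥r, start 0; Z[28]=0
i=29: i≥r, start 0; Z[29]=0
i=30: i≥r, start 0; Z[30]=3 grow→box=[30,33)
i=31: min(r-i=2, Z[1]=0)=0; Z[31]=0
i=32: min(r-i=1, Z[2]=0)=0; Z[32]=0
i=33: i≥r, start 0; Z[33]=0
i=34: i≥r, start 0; Z[34]=0
i=35: i≥r, start 0; Z[35]=0
i=36: i≥r, start 0; Z[36]=0
i=37: i≥r, start 0; Z[37]=0
i=38: i≥r, start 0; Z[38]=0
i=39: i≥r, start 0; Z[39]=0

[40, 0, 0, 0, 1, 0, 0, 3, 0, 0, 0, 0, 0, 0, 0, 0, 3, 0, 0, 1, 0, 1, 3, 0, 0, 0, 0, 1, 0, 0, 3, 0, 0, 0, 0, 0, 0, 0, 0, 0]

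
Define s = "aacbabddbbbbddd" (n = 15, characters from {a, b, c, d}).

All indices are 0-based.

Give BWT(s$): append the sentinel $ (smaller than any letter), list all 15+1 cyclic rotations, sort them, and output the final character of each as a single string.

rank  rotation          last
    0  $aacbabddbbbbddd  d
    1  aacbabddbbbbddd$  $
    2  abddbbbbddd$aacb  b
    3  acbabddbbbbddd$a  a
    4  babddbbbbddd$aac  c
    5  bbbbddd$aacbabdd  d
    6  bbbddd$aacbabddb  b
    7  bbddd$aacbabddbb  b
    8  bddbbbbddd$aacba  a
    9  bddd$aacbabddbbb  b
   10  cbabddbbbbddd$aa  a
   11  d$aacbabddbbbbdd  d
   12  dbbbbddd$aacbabd  d
   13  dd$aacbabddbbbbd  d
   14  ddbbbbddd$aacbab  b
   15  ddd$aacbabddbbbb  b

d$bacdbbabadddbb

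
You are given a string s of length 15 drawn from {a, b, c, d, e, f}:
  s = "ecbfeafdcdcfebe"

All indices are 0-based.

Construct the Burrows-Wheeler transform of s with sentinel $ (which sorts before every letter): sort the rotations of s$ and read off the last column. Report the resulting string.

rank  rotation          last
    0  $ecbfeafdcdcfebe  e
    1  afdcdcfebe$ecbfe  e
    2  be$ecbfeafdcdcfe  e
    3  bfeafdcdcfebe$ec  c
    4  cbfeafdcdcfebe$e  e
    5  cdcfebe$ecbfeafd  d
    6  cfebe$ecbfeafdcd  d
    7  dcdcfebe$ecbfeaf  f
    8  dcfebe$ecbfeafdc  c
    9  e$ecbfeafdcdcfeb  b
   10  eafdcdcfebe$ecbf  f
   11  ebe$ecbfeafdcdcf  f
   12  ecbfeafdcdcfebe$  $
   13  fdcdcfebe$ecbfea  a
   14  feafdcdcfebe$ecb  b
   15  febe$ecbfeafdcdc  c

eeeceddfcbff$abc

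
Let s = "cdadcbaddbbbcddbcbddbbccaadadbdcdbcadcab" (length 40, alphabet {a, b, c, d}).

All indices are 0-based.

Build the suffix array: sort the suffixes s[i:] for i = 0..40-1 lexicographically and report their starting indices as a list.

rank | idx | suffix
   0 |  24 | aadadbdcdbcadcab
   1 |  38 | ab
   2 |  25 | adadbdcdbcadcab
   3 |  27 | adbdcdbcadcab
   4 |  35 | adcab
   5 |   2 | adcbaddbbbcddbcbddbbccaadadbdcdbcadcab
   6 |   6 | addbbbcddbcbddbbccaadadbdcdbcadcab
   7 |  39 | b
   8 |   5 | baddbbbcddbcbddbbccaadadbdcdbcadcab
   9 |   9 | bbbcddbcbddbbccaadadbdcdbcadcab
  10 |  20 | bbccaadadbdcdbcadcab
  11 |  10 | bbcddbcbddbbccaadadbdcdbcadcab
  12 |  33 | bcadcab
  13 |  15 | bcbddbbccaadadbdcdbcadcab
  14 |  21 | bccaadadbdcdbcadcab
  15 |  11 | bcddbcbddbbccaadadbdcdbcadcab
  16 |  29 | bdcdbcadcab
  17 |  17 | bddbbccaadadbdcdbcadcab
  18 |  23 | caadadbdcdbcadcab
  19 |  37 | cab
  20 |  34 | cadcab
  21 |   4 | cbaddbbbcddbcbddbbccaadadbdcdbcadcab
  22 |  16 | cbddbbccaadadbdcdbcadcab
  23 |  22 | ccaadadbdcdbcadcab
  24 |   0 | cdadcbaddbbbcddbcbddbbccaadadbdcdbcadcab
  25 |  31 | cdbcadcab
  26 |  12 | cddbcbddbbccaadadbdcdbcadcab
  27 |  26 | dadbdcdbcadcab
  28 |   1 | dadcbaddbbbcddbcbddbbccaadadbdcdbcadcab
  29 |   8 | dbbbcddbcbddbbccaadadbdcdbcadcab
  30 |  19 | dbbccaadadbdcdbcadcab
  31 |  32 | dbcadcab
  32 |  14 | dbcbddbbccaadadbdcdbcadcab
  33 |  28 | dbdcdbcadcab
  34 |  36 | dcab
  35 |   3 | dcbaddbbbcddbcbddbbccaadadbdcdbcadcab
  36 |  30 | dcdbcadcab
  37 |   7 | ddbbbcddbcbddbbccaadadbdcdbcadcab
  38 |  18 | ddbbccaadadbdcdbcadcab
  39 |  13 | ddbcbddbbccaadadbdcdbcadcab

[24, 38, 25, 27, 35, 2, 6, 39, 5, 9, 20, 10, 33, 15, 21, 11, 29, 17, 23, 37, 34, 4, 16, 22, 0, 31, 12, 26, 1, 8, 19, 32, 14, 28, 36, 3, 30, 7, 18, 13]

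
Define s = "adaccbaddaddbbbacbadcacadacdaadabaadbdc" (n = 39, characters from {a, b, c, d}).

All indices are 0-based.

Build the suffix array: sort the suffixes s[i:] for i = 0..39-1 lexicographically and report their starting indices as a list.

rank | idx | suffix
   0 |  28 | aadabaadbdc
   1 |  33 | aadbdc
   2 |  31 | abaadbdc
   3 |  21 | acadacdaadabaadbdc
   4 |  15 | acbadcacadacdaadabaadbdc
   5 |   2 | accbaddaddbbbacbadcacadacdaadabaadbdc
   6 |  25 | acdaadabaadbdc
   7 |  29 | adabaadbdc
   8 |   0 | adaccbaddaddbbbacbadcacadacdaadabaadbdc
   9 |  23 | adacdaadabaadbdc
  10 |  34 | adbdc
  11 |  18 | adcacadacdaadabaadbdc
  12 |   6 | addaddbbbacbadcacadacdaadabaadbdc
  13 |   9 | addbbbacbadcacadacdaadabaadbdc
  14 |  32 | baadbdc
  15 |  14 | bacbadcacadacdaadabaadbdc
  16 |  17 | badcacadacdaadabaadbdc
  17 |   5 | baddaddbbbacbadcacadacdaadabaadbdc
  18 |  13 | bbacbadcacadacdaadabaadbdc
  19 |  12 | bbbacbadcacadacdaadabaadbdc
  20 |  36 | bdc
  21 |  38 | c
  22 |  20 | cacadacdaadabaadbdc
  23 |  22 | cadacdaadabaadbdc
  24 |  16 | cbadcacadacdaadabaadbdc
  25 |   4 | cbaddaddbbbacbadcacadacdaadabaadbdc
  26 |   3 | ccbaddaddbbbacbadcacadacdaadabaadbdc
  27 |  26 | cdaadabaadbdc
  28 |  27 | daadabaadbdc
  29 |  30 | dabaadbdc
  30 |   1 | daccbaddaddbbbacbadcacadacdaadabaadbdc
  31 |  24 | dacdaadabaadbdc
  32 |   8 | daddbbbacbadcacadacdaadabaadbdc
  33 |  11 | dbbbacbadcacadacdaadabaadbdc
  34 |  35 | dbdc
  35 |  37 | dc
  36 |  19 | dcacadacdaadabaadbdc
  37 |   7 | ddaddbbbacbadcacadacdaadabaadbdc
  38 |  10 | ddbbbacbadcacadacdaadabaadbdc

[28, 33, 31, 21, 15, 2, 25, 29, 0, 23, 34, 18, 6, 9, 32, 14, 17, 5, 13, 12, 36, 38, 20, 22, 16, 4, 3, 26, 27, 30, 1, 24, 8, 11, 35, 37, 19, 7, 10]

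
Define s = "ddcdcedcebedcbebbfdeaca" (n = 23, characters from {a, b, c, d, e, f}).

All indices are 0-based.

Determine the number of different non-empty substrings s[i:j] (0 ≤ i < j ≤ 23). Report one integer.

250

sorted suffixes:
  #0 SA[0]=22  'a'
  #1 SA[1]=20  'aca'
  #2 SA[2]=15  'bbfdeaca'
  #3 SA[3]=13  'bebbfdeaca'
  #4 SA[4]=9  'bedcbebbfdeaca'
  #5 SA[5]=16  'bfdeaca'
  #6 SA[6]=21  'ca'
  #7 SA[7]=12  'cbebbfdeaca'
  #8 SA[8]=2  'cdcedcebedcbebbfdeaca'
  #9 SA[9]=7  'cebedcbebbfdeaca'
  #10 SA[10]=4  'cedcebedcbebbfdeaca'
  #11 SA[11]=11  'dcbebbfdeaca'
  #12 SA[12]=1  'dcdcedcebedcbebbfdeaca'
  #13 SA[13]=6  'dcebedcbebbfdeaca'
  #14 SA[14]=3  'dcedcebedcbebbfdeaca'
  #15 SA[15]=0  'ddcdcedcebedcbebbfdeaca'
  #16 SA[16]=18  'deaca'
  #17 SA[17]=19  'eaca'
  #18 SA[18]=14  'ebbfdeaca'
  #19 SA[19]=8  'ebedcbebbfdeaca'
  #20 SA[20]=10  'edcbebbfdeaca'
  #21 SA[21]=5  'edcebedcbebbfdeaca'
  #22 SA[22]=17  'fdeaca'

SA = [22, 20, 15, 13, 9, 16, 21, 12, 2, 7, 4, 11, 1, 6, 3, 0, 18, 19, 14, 8, 10, 5, 17]
[i] adj suffixes → lcp
  [1] 22/20 → 1 ('a')
  [2] 20/15 → 0 ('')
  [3] 15/13 → 1 ('b')
  [4] 13/9 → 2 ('be')
  [5] 9/16 → 1 ('b')
  [6] 16/21 → 0 ('')
  [7] 21/12 → 1 ('c')
  [8] 12/2 → 1 ('c')
  [9] 2/7 → 1 ('c')
  [10] 7/4 → 2 ('ce')
  [11] 4/11 → 0 ('')
  [12] 11/1 → 2 ('dc')
  [13] 1/6 → 2 ('dc')
  [14] 6/3 → 3 ('dce')
  [15] 3/0 → 1 ('d')
  [16] 0/18 → 1 ('d')
  [17] 18/19 → 0 ('')
  [18] 19/14 → 1 ('e')
  [19] 14/8 → 2 ('eb')
  [20] 8/10 → 1 ('e')
  [21] 10/5 → 3 ('edc')
  [22] 5/17 → 0 ('')

n(n+1)/2 = 23·24/2 = 276
Σ LCP = 0 + 1 + 0 + 1 + 2 + 1 + 0 + 1 + 1 + 1 + 2 + 0 + 2 + 2 + 3 + 1 + 1 + 0 + 1 + 2 + 1 + 3 + 0 = 26
distinct = 276 − 26 = 250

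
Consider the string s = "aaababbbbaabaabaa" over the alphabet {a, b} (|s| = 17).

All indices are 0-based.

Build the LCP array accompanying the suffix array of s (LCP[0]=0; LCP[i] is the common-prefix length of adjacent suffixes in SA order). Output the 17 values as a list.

[0, 1, 2, 2, 5, 4, 1, 4, 3, 2, 0, 3, 6, 2, 1, 2, 3]

sorted suffixes:
  #0 SA[0]=16  'a'
  #1 SA[1]=15  'aa'
  #2 SA[2]=0  'aaababbbbaabaabaa'
  #3 SA[3]=12  'aabaa'
  #4 SA[4]=9  'aabaabaa'
  #5 SA[5]=1  'aababbbbaabaabaa'
  #6 SA[6]=13  'abaa'
  #7 SA[7]=10  'abaabaa'
  #8 SA[8]=2  'ababbbbaabaabaa'
  #9 SA[9]=4  'abbbbaabaabaa'
  #10 SA[10]=14  'baa'
  #11 SA[11]=11  'baabaa'
  #12 SA[12]=8  'baabaabaa'
  #13 SA[13]=3  'babbbbaabaabaa'
  #14 SA[14]=7  'bbaabaabaa'
  #15 SA[15]=6  'bbbaabaabaa'
  #16 SA[16]=5  'bbbbaabaabaa'

SA = [16, 15, 0, 12, 9, 1, 13, 10, 2, 4, 14, 11, 8, 3, 7, 6, 5]
rank  pair      lcp
   1  s[16:],s[15:]  1  'a'
   2  s[15:],s[0:]  2  'aa'
   3  s[0:],s[12:]  2  'aa'
   4  s[12:],s[9:]  5  'aabaa'
   5  s[9:],s[1:]  4  'aaba'
   6  s[1:],s[13:]  1  'a'
   7  s[13:],s[10:]  4  'abaa'
   8  s[10:],s[2:]  3  'aba'
   9  s[2:],s[4:]  2  'ab'
  10  s[4:],s[14:]  0  ''
  11  s[14:],s[11:]  3  'baa'
  12  s[11:],s[8:]  6  'baabaa'
  13  s[8:],s[3:]  2  'ba'
  14  s[3:],s[7:]  1  'b'
  15  s[7:],s[6:]  2  'bb'
  16  s[6:],s[5:]  3  'bbb'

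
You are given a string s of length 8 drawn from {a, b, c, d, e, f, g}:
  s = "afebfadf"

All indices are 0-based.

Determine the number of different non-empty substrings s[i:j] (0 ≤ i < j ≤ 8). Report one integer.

rank→(start, suffix):
  0 → (5, 'adf')
  1 → (0, 'afebfadf')
  2 → (3, 'bfadf')
  3 → (6, 'df')
  4 → (2, 'ebfadf')
  5 → (7, 'f')
  6 → (4, 'fadf')
  7 → (1, 'febfadf')

SA = [5, 0, 3, 6, 2, 7, 4, 1]
rank  pair      lcp
   1  s[5:],s[0:]  1  'a'
   2  s[0:],s[3:]  0  ''
   3  s[3:],s[6:]  0  ''
   4  s[6:],s[2:]  0  ''
   5  s[2:],s[7:]  0  ''
   6  s[7:],s[4:]  1  'f'
   7  s[4:],s[1:]  1  'f'

n(n+1)/2 = 8·9/2 = 36
Σ LCP = 0 + 1 + 0 + 0 + 0 + 0 + 1 + 1 = 3
distinct = 36 − 3 = 33

33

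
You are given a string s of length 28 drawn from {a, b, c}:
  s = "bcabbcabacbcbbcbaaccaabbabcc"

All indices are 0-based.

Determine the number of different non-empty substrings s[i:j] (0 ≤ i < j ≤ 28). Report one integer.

357

rank→(start, suffix):
  0 → (20, 'aabbabcc')
  1 → (16, 'aaccaabbabcc')
  2 → (6, 'abacbcbbcbaaccaabbabcc')
  3 → (21, 'abbabcc')
  4 → (2, 'abbcabacbcbbcbaaccaabbabcc')
  5 → (24, 'abcc')
  6 → (8, 'acbcbbcbaaccaabbabcc')
  7 → (17, 'accaabbabcc')
  8 → (15, 'baaccaabbabcc')
  9 → (23, 'babcc')
  10 → (7, 'bacbcbbcbaaccaabbabcc')
  11 → (22, 'bbabcc')
  12 → (3, 'bbcabacbcbbcbaaccaabbabcc')
  13 → (12, 'bbcbaaccaabbabcc')
  14 → (4, 'bcabacbcbbcbaaccaabbabcc')
  15 → (0, 'bcabbcabacbcbbcbaaccaabbabcc')
  16 → (13, 'bcbaaccaabbabcc')
  17 → (10, 'bcbbcbaaccaabbabcc')
  18 → (25, 'bcc')
  19 → (27, 'c')
  20 → (19, 'caabbabcc')
  21 → (5, 'cabacbcbbcbaaccaabbabcc')
  22 → (1, 'cabbcabacbcbbcbaaccaabbabcc')
  23 → (14, 'cbaaccaabbabcc')
  24 → (11, 'cbbcbaaccaabbabcc')
  25 → (9, 'cbcbbcbaaccaabbabcc')
  26 → (26, 'cc')
  27 → (18, 'ccaabbabcc')

SA = [20, 16, 6, 21, 2, 24, 8, 17, 15, 23, 7, 22, 3, 12, 4, 0, 13, 10, 25, 27, 19, 5, 1, 14, 11, 9, 26, 18]
rank  pair      lcp
   1  s[20:],s[16:]  2  'aa'
   2  s[16:],s[6:]  1  'a'
   3  s[6:],s[21:]  2  'ab'
   4  s[21:],s[2:]  3  'abb'
   5  s[2:],s[24:]  2  'ab'
   6  s[24:],s[8:]  1  'a'
   7  s[8:],s[17:]  2  'ac'
   8  s[17:],s[15:]  0  ''
   9  s[15:],s[23:]  2  'ba'
  10  s[23:],s[7:]  2  'ba'
  11  s[7:],s[22:]  1  'b'
  12  s[22:],s[3:]  2  'bb'
  13  s[3:],s[12:]  3  'bbc'
  14  s[12:],s[4:]  1  'b'
  15  s[4:],s[0:]  4  'bcab'
  16  s[0:],s[13:]  2  'bc'
  17  s[13:],s[10:]  3  'bcb'
  18  s[10:],s[25:]  2  'bc'
  19  s[25:],s[27:]  0  ''
  20  s[27:],s[19:]  1  'c'
  21  s[19:],s[5:]  2  'ca'
  22  s[5:],s[1:]  3  'cab'
  23  s[1:],s[14:]  1  'c'
  24  s[14:],s[11:]  2  'cb'
  25  s[11:],s[9:]  2  'cb'
  26  s[9:],s[26:]  1  'c'
  27  s[26:],s[18:]  2  'cc'

n(n+1)/2 = 28·29/2 = 406
Σ LCP = 0 + 2 + 1 + 2 + 3 + 2 + 1 + 2 + 0 + 2 + 2 + 1 + 2 + 3 + 1 + 4 + 2 + 3 + 2 + 0 + 1 + 2 + 3 + 1 + 2 + 2 + 1 + 2 = 49
distinct = 406 − 49 = 357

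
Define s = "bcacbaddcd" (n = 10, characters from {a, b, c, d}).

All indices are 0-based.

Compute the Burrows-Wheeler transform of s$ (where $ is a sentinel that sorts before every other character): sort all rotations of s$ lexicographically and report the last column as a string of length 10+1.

dcbc$badcda

rank  rotation     last
    0  $bcacbaddcd  d
    1  acbaddcd$bc  c
    2  addcd$bcacb  b
    3  baddcd$bcac  c
    4  bcacbaddcd$  $
    5  cacbaddcd$b  b
    6  cbaddcd$bca  a
    7  cd$bcacbadd  d
    8  d$bcacbaddc  c
    9  dcd$bcacbad  d
   10  ddcd$bcacba  a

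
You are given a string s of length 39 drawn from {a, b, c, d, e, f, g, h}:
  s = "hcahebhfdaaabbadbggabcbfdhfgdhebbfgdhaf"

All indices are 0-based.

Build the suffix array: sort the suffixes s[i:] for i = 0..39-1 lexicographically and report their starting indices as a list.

[9, 10, 11, 19, 14, 37, 2, 13, 12, 31, 20, 22, 32, 16, 5, 1, 21, 8, 15, 35, 28, 24, 30, 4, 38, 7, 23, 33, 26, 18, 34, 27, 17, 36, 0, 29, 3, 6, 25]

rank | idx | suffix
   0 |   9 | aaabbadbggabcbfdhfgdhebbfgdhaf
   1 |  10 | aabbadbggabcbfdhfgdhebbfgdhaf
   2 |  11 | abbadbggabcbfdhfgdhebbfgdhaf
   3 |  19 | abcbfdhfgdhebbfgdhaf
   4 |  14 | adbggabcbfdhfgdhebbfgdhaf
   5 |  37 | af
   6 |   2 | ahebhfdaaabbadbggabcbfdhfgdhebbfgdhaf
   7 |  13 | badbggabcbfdhfgdhebbfgdhaf
   8 |  12 | bbadbggabcbfdhfgdhebbfgdhaf
   9 |  31 | bbfgdhaf
  10 |  20 | bcbfdhfgdhebbfgdhaf
  11 |  22 | bfdhfgdhebbfgdhaf
  12 |  32 | bfgdhaf
  13 |  16 | bggabcbfdhfgdhebbfgdhaf
  14 |   5 | bhfdaaabbadbggabcbfdhfgdhebbfgdhaf
  15 |   1 | cahebhfdaaabbadbggabcbfdhfgdhebbfgdhaf
  16 |  21 | cbfdhfgdhebbfgdhaf
  17 |   8 | daaabbadbggabcbfdhfgdhebbfgdhaf
  18 |  15 | dbggabcbfdhfgdhebbfgdhaf
  19 |  35 | dhaf
  20 |  28 | dhebbfgdhaf
  21 |  24 | dhfgdhebbfgdhaf
  22 |  30 | ebbfgdhaf
  23 |   4 | ebhfdaaabbadbggabcbfdhfgdhebbfgdhaf
  24 |  38 | f
  25 |   7 | fdaaabbadbggabcbfdhfgdhebbfgdhaf
  26 |  23 | fdhfgdhebbfgdhaf
  27 |  33 | fgdhaf
  28 |  26 | fgdhebbfgdhaf
  29 |  18 | gabcbfdhfgdhebbfgdhaf
  30 |  34 | gdhaf
  31 |  27 | gdhebbfgdhaf
  32 |  17 | ggabcbfdhfgdhebbfgdhaf
  33 |  36 | haf
  34 |   0 | hcahebhfdaaabbadbggabcbfdhfgdhebbfgdhaf
  35 |  29 | hebbfgdhaf
  36 |   3 | hebhfdaaabbadbggabcbfdhfgdhebbfgdhaf
  37 |   6 | hfdaaabbadbggabcbfdhfgdhebbfgdhaf
  38 |  25 | hfgdhebbfgdhaf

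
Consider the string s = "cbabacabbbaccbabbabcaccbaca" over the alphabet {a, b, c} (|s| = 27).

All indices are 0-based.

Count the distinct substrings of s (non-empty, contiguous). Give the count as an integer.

320

rank→(start, suffix):
  0 → (26, 'a')
  1 → (2, 'abacabbbaccbabbabcaccbaca')
  2 → (14, 'abbabcaccbaca')
  3 → (6, 'abbbaccbabbabcaccbaca')
  4 → (17, 'abcaccbaca')
  5 → (24, 'aca')
  6 → (4, 'acabbbaccbabbabcaccbaca')
  7 → (10, 'accbabbabcaccbaca')
  8 → (20, 'accbaca')
  9 → (1, 'babacabbbaccbabbabcaccbaca')
  10 → (13, 'babbabcaccbaca')
  11 → (16, 'babcaccbaca')
  12 → (23, 'baca')
  13 → (3, 'bacabbbaccbabbabcaccbaca')
  14 → (9, 'baccbabbabcaccbaca')
  15 → (15, 'bbabcaccbaca')
  16 → (8, 'bbaccbabbabcaccbaca')
  17 → (7, 'bbbaccbabbabcaccbaca')
  18 → (18, 'bcaccbaca')
  19 → (25, 'ca')
  20 → (5, 'cabbbaccbabbabcaccbaca')
  21 → (19, 'caccbaca')
  22 → (0, 'cbabacabbbaccbabbabcaccbaca')
  23 → (12, 'cbabbabcaccbaca')
  24 → (22, 'cbaca')
  25 → (11, 'ccbabbabcaccbaca')
  26 → (21, 'ccbaca')

SA = [26, 2, 14, 6, 17, 24, 4, 10, 20, 1, 13, 16, 23, 3, 9, 15, 8, 7, 18, 25, 5, 19, 0, 12, 22, 11, 21]
i: (SA[i-1],SA[i]) lcp shared
  1: (26,2) 1 'a'
  2: (2,14) 2 'ab'
  3: (14,6) 3 'abb'
  4: (6,17) 2 'ab'
  5: (17,24) 1 'a'
  6: (24,4) 3 'aca'
  7: (4,10) 2 'ac'
  8: (10,20) 5 'accba'
  9: (20,1) 0 ''
  10: (1,13) 3 'bab'
  11: (13,16) 3 'bab'
  12: (16,23) 2 'ba'
  13: (23,3) 4 'baca'
  14: (3,9) 3 'bac'
  15: (9,15) 1 'b'
  16: (15,8) 3 'bba'
  17: (8,7) 2 'bb'
  18: (7,18) 1 'b'
  19: (18,25) 0 ''
  20: (25,5) 2 'ca'
  21: (5,19) 2 'ca'
  22: (19,0) 1 'c'
  23: (0,12) 4 'cbab'
  24: (12,22) 3 'cba'
  25: (22,11) 1 'c'
  26: (11,21) 4 'ccba'

n(n+1)/2 = 27·28/2 = 378
Σ LCP = 0 + 1 + 2 + 3 + 2 + 1 + 3 + 2 + 5 + 0 + 3 + 3 + 2 + 4 + 3 + 1 + 3 + 2 + 1 + 0 + 2 + 2 + 1 + 4 + 3 + 1 + 4 = 58
distinct = 378 − 58 = 320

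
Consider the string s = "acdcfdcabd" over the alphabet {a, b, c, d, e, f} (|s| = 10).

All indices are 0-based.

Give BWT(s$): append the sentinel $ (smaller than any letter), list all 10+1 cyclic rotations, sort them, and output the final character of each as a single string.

rank  rotation     last
    0  $acdcfdcabd  d
    1  abd$acdcfdc  c
    2  acdcfdcabd$  $
    3  bd$acdcfdca  a
    4  cabd$acdcfd  d
    5  cdcfdcabd$a  a
    6  cfdcabd$acd  d
    7  d$acdcfdcab  b
    8  dcabd$acdcf  f
    9  dcfdcabd$ac  c
   10  fdcabd$acdc  c

dc$adadbfcc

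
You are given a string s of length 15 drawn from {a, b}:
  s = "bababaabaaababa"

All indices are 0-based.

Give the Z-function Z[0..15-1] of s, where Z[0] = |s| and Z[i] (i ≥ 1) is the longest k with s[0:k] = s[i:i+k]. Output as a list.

[15, 0, 4, 0, 2, 0, 0, 2, 0, 0, 0, 4, 0, 2, 0]

Z[0]=15
i=1: i≥r, start 0; Z[1]=0
i=2: i≥r, start 0; Z[2]=4 extend→box=[2,6)
i=3: min(r-i=3, Z[1]=0)=0; Z[3]=0
i=4: min(r-i=2, Z[2]=4)=2; Z[4]=2
i=5: min(r-i=1, Z[3]=0)=0; Z[5]=0
i=6: i≥r, start 0; Z[6]=0
i=7: i≥r, start 0; Z[7]=2 extend→box=[7,9)
i=8: min(r-i=1, Z[1]=0)=0; Z[8]=0
i=9: i≥r, start 0; Z[9]=0
i=10: i≥r, start 0; Z[10]=0
i=11: i≥r, start 0; Z[11]=4 extend→box=[11,15)
i=12: min(r-i=3, Z[1]=0)=0; Z[12]=0
i=13: min(r-i=2, Z[2]=4)=2; Z[13]=2
i=14: min(r-i=1, Z[3]=0)=0; Z[14]=0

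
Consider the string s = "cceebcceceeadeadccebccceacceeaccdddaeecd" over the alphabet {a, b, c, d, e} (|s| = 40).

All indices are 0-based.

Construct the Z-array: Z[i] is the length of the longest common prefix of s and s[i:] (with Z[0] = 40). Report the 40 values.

[40, 1, 0, 0, 0, 3, 1, 0, 1, 0, 0, 0, 0, 0, 0, 0, 3, 1, 0, 0, 2, 3, 1, 0, 0, 4, 1, 0, 0, 0, 2, 1, 0, 0, 0, 0, 0, 0, 1, 0]

Z[0]=40
i=1: fresh scan; Z[1]=1 extend→box=[1,2)
i=2: fresh scan; Z[2]=0
i=3: fresh scan; Z[3]=0
i=4: fresh scan; Z[4]=0
i=5: fresh scan; Z[5]=3 extend→box=[5,8)
i=6: min(r-i=2, Z[1]=1)=1; Z[6]=1
i=7: min(r-i=1, Z[2]=0)=0; Z[7]=0
i=8: fresh scan; Z[8]=1 extend→box=[8,9)
i=9: fresh scan; Z[9]=0
i=10: fresh scan; Z[10]=0
i=11: fresh scan; Z[11]=0
i=12: fresh scan; Z[12]=0
i=13: fresh scan; Z[13]=0
i=14: fresh scan; Z[14]=0
i=15: fresh scan; Z[15]=0
i=16: fresh scan; Z[16]=3 extend→box=[16,19)
i=17: min(r-i=2, Z[1]=1)=1; Z[17]=1
i=18: min(r-i=1, Z[2]=0)=0; Z[18]=0
i=19: fresh scan; Z[19]=0
i=20: fresh scan; Z[20]=2 extend→box=[20,22)
i=21: min(r-i=1, Z[1]=1)=1; Z[21]=3 extend→box=[21,24)
i=22: min(r-i=2, Z[1]=1)=1; Z[22]=1
i=23: min(r-i=1, Z[2]=0)=0; Z[23]=0
i=24: fresh scan; Z[24]=0
i=25: fresh scan; Z[25]=4 extend→box=[25,29)
i=26: min(r-i=3, Z[1]=1)=1; Z[26]=1
i=27: min(r-i=2, Z[2]=0)=0; Z[27]=0
i=28: min(r-i=1, Z[3]=0)=0; Z[28]=0
i=29: fresh scan; Z[29]=0
i=30: fresh scan; Z[30]=2 extend→box=[30,32)
i=31: min(r-i=1, Z[1]=1)=1; Z[31]=1
i=32: fresh scan; Z[32]=0
i=33: fresh scan; Z[33]=0
i=34: fresh scan; Z[34]=0
i=35: fresh scan; Z[35]=0
i=36: fresh scan; Z[36]=0
i=37: fresh scan; Z[37]=0
i=38: fresh scan; Z[38]=1 extend→box=[38,39)
i=39: fresh scan; Z[39]=0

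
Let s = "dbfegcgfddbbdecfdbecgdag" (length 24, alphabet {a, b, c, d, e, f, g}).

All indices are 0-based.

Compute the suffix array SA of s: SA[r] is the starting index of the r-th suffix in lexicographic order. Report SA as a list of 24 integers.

[22, 10, 11, 17, 1, 14, 19, 5, 21, 9, 16, 0, 8, 12, 13, 18, 3, 15, 7, 2, 23, 4, 20, 6]

sorted suffixes:
  #0 SA[0]=22  'ag'
  #1 SA[1]=10  'bbdecfdbecgdag'
  #2 SA[2]=11  'bdecfdbecgdag'
  #3 SA[3]=17  'becgdag'
  #4 SA[4]=1  'bfegcgfddbbdecfdbecgdag'
  #5 SA[5]=14  'cfdbecgdag'
  #6 SA[6]=19  'cgdag'
  #7 SA[7]=5  'cgfddbbdecfdbecgdag'
  #8 SA[8]=21  'dag'
  #9 SA[9]=9  'dbbdecfdbecgdag'
  #10 SA[10]=16  'dbecgdag'
  #11 SA[11]=0  'dbfegcgfddbbdecfdbecgdag'
  #12 SA[12]=8  'ddbbdecfdbecgdag'
  #13 SA[13]=12  'decfdbecgdag'
  #14 SA[14]=13  'ecfdbecgdag'
  #15 SA[15]=18  'ecgdag'
  #16 SA[16]=3  'egcgfddbbdecfdbecgdag'
  #17 SA[17]=15  'fdbecgdag'
  #18 SA[18]=7  'fddbbdecfdbecgdag'
  #19 SA[19]=2  'fegcgfddbbdecfdbecgdag'
  #20 SA[20]=23  'g'
  #21 SA[21]=4  'gcgfddbbdecfdbecgdag'
  #22 SA[22]=20  'gdag'
  #23 SA[23]=6  'gfddbbdecfdbecgdag'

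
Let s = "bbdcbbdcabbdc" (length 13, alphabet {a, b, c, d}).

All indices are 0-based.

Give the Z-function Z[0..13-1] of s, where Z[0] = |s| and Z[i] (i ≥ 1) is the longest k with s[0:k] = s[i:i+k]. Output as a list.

Z[0]=13
i=1: fresh scan; Z[1]=1 grow→box=[1,2)
i=2: fresh scan; Z[2]=0
i=3: fresh scan; Z[3]=0
i=4: fresh scan; Z[4]=4 grow→box=[4,8)
i=5: min(r-i=3, Z[1]=1)=1; Z[5]=1
i=6: min(r-i=2, Z[2]=0)=0; Z[6]=0
i=7: min(r-i=1, Z[3]=0)=0; Z[7]=0
i=8: fresh scan; Z[8]=0
i=9: fresh scan; Z[9]=4 grow→box=[9,13)
i=10: min(r-i=3, Z[1]=1)=1; Z[10]=1
i=11: min(r-i=2, Z[2]=0)=0; Z[11]=0
i=12: min(r-i=1, Z[3]=0)=0; Z[12]=0

[13, 1, 0, 0, 4, 1, 0, 0, 0, 4, 1, 0, 0]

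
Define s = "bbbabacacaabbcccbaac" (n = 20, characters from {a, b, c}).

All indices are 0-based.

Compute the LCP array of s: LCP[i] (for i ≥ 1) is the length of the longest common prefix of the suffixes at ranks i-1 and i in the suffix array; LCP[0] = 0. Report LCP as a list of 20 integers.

[0, 2, 1, 2, 1, 2, 3, 0, 2, 2, 1, 2, 2, 1, 0, 1, 2, 1, 1, 2]

sorted suffixes:
  #0 SA[0]=9  'aabbcccbaac'
  #1 SA[1]=17  'aac'
  #2 SA[2]=3  'abacacaabbcccbaac'
  #3 SA[3]=10  'abbcccbaac'
  #4 SA[4]=18  'ac'
  #5 SA[5]=7  'acaabbcccbaac'
  #6 SA[6]=5  'acacaabbcccbaac'
  #7 SA[7]=16  'baac'
  #8 SA[8]=2  'babacacaabbcccbaac'
  #9 SA[9]=4  'bacacaabbcccbaac'
  #10 SA[10]=1  'bbabacacaabbcccbaac'
  #11 SA[11]=0  'bbbabacacaabbcccbaac'
  #12 SA[12]=11  'bbcccbaac'
  #13 SA[13]=12  'bcccbaac'
  #14 SA[14]=19  'c'
  #15 SA[15]=8  'caabbcccbaac'
  #16 SA[16]=6  'cacaabbcccbaac'
  #17 SA[17]=15  'cbaac'
  #18 SA[18]=14  'ccbaac'
  #19 SA[19]=13  'cccbaac'

SA = [9, 17, 3, 10, 18, 7, 5, 16, 2, 4, 1, 0, 11, 12, 19, 8, 6, 15, 14, 13]
rank  pair      lcp
   1  s[9:],s[17:]  2  'aa'
   2  s[17:],s[3:]  1  'a'
   3  s[3:],s[10:]  2  'ab'
   4  s[10:],s[18:]  1  'a'
   5  s[18:],s[7:]  2  'ac'
   6  s[7:],s[5:]  3  'aca'
   7  s[5:],s[16:]  0  ''
   8  s[16:],s[2:]  2  'ba'
   9  s[2:],s[4:]  2  'ba'
  10  s[4:],s[1:]  1  'b'
  11  s[1:],s[0:]  2  'bb'
  12  s[0:],s[11:]  2  'bb'
  13  s[11:],s[12:]  1  'b'
  14  s[12:],s[19:]  0  ''
  15  s[19:],s[8:]  1  'c'
  16  s[8:],s[6:]  2  'ca'
  17  s[6:],s[15:]  1  'c'
  18  s[15:],s[14:]  1  'c'
  19  s[14:],s[13:]  2  'cc'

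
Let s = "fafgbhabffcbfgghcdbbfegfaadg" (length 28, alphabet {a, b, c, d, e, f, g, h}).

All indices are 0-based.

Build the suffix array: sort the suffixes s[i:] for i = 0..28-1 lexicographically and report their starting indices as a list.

[24, 6, 25, 1, 18, 19, 7, 11, 4, 10, 16, 17, 26, 21, 23, 0, 9, 20, 8, 2, 12, 27, 3, 22, 13, 14, 5, 15]

sorted suffixes:
  #0 SA[0]=24  'aadg'
  #1 SA[1]=6  'abffcbfgghcdbbfegfaadg'
  #2 SA[2]=25  'adg'
  #3 SA[3]=1  'afgbhabffcbfgghcdbbfegfaadg'
  #4 SA[4]=18  'bbfegfaadg'
  #5 SA[5]=19  'bfegfaadg'
  #6 SA[6]=7  'bffcbfgghcdbbfegfaadg'
  #7 SA[7]=11  'bfgghcdbbfegfaadg'
  #8 SA[8]=4  'bhabffcbfgghcdbbfegfaadg'
  #9 SA[9]=10  'cbfgghcdbbfegfaadg'
  #10 SA[10]=16  'cdbbfegfaadg'
  #11 SA[11]=17  'dbbfegfaadg'
  #12 SA[12]=26  'dg'
  #13 SA[13]=21  'egfaadg'
  #14 SA[14]=23  'faadg'
  #15 SA[15]=0  'fafgbhabffcbfgghcdbbfegfaadg'
  #16 SA[16]=9  'fcbfgghcdbbfegfaadg'
  #17 SA[17]=20  'fegfaadg'
  #18 SA[18]=8  'ffcbfgghcdbbfegfaadg'
  #19 SA[19]=2  'fgbhabffcbfgghcdbbfegfaadg'
  #20 SA[20]=12  'fgghcdbbfegfaadg'
  #21 SA[21]=27  'g'
  #22 SA[22]=3  'gbhabffcbfgghcdbbfegfaadg'
  #23 SA[23]=22  'gfaadg'
  #24 SA[24]=13  'gghcdbbfegfaadg'
  #25 SA[25]=14  'ghcdbbfegfaadg'
  #26 SA[26]=5  'habffcbfgghcdbbfegfaadg'
  #27 SA[27]=15  'hcdbbfegfaadg'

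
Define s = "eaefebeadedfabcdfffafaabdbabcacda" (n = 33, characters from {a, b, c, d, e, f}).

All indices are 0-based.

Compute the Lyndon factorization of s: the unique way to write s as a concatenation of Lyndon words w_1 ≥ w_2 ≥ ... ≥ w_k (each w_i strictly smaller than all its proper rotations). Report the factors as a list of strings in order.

["e", "aefebe", "adedf", "abcdfffaf", "aabdbabcacd", "a"]

emit factor 1: 'e' (i=0, period=1)
emit factor 2: 'aefebe' (i=1, period=6)
emit factor 3: 'adedf' (i=7, period=5)
emit factor 4: 'abcdfffaf' (i=12, period=9)
emit factor 5: 'aabdbabcacd' (i=21, period=11)
emit factor 6: 'a' (i=32, period=1)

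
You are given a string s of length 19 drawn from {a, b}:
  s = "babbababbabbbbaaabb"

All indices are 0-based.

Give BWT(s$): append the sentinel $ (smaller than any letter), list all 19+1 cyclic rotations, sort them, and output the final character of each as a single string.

bbababbbbbb$ababaaba

rank  rotation              last
    0  $babbababbabbbbaaabb  b
    1  aaabb$babbababbabbbb  b
    2  aabb$babbababbabbbba  a
    3  ababbabbbbaaabb$babb  b
    4  abb$babbababbabbbbaa  a
    5  abbababbabbbbaaabb$b  b
    6  abbabbbbaaabb$babbab  b
    7  abbbbaaabb$babbababb  b
    8  b$babbababbabbbbaaab  b
    9  baaabb$babbababbabbb  b
   10  bababbabbbbaaabb$bab  b
   11  babbababbabbbbaaabb$  $
   12  babbabbbbaaabb$babba  a
   13  babbbbaaabb$babbabab  b
   14  bb$babbababbabbbbaaa  a
   15  bbaaabb$babbababbabb  b
   16  bbababbabbbbaaabb$ba  a
   17  bbabbbbaaabb$babbaba  a
   18  bbbaaabb$babbababbab  b
   19  bbbbaaabb$babbababba  a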